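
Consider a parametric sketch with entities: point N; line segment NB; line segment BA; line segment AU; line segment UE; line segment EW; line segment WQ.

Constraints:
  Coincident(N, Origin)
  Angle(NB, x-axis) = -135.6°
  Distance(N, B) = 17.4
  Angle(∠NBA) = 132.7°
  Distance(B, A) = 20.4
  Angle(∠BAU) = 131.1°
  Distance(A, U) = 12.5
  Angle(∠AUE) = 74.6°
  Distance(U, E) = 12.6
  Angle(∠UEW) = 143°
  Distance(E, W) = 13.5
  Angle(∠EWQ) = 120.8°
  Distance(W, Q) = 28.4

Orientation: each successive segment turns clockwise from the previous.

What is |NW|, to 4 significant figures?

15.83

N is at the origin; NB runs at -135.6° with length 17.4, so B = (-12.43, -12.17). ∠NBA = 132.7° gives BA at 177.1° from the x-axis; with |BA| = 20.4, A = (-32.81, -11.14). ∠BAU = 131.1° gives AU at 128.2° from the x-axis; with |AU| = 12.5, U = (-40.54, -1.319). ∠AUE = 74.6° gives UE at 22.80° from the x-axis; with |UE| = 12.6, E = (-28.92, 3.564). ∠UEW = 143.0° gives EW at -14.20° from the x-axis; with |EW| = 13.5, W = (-15.83, 0.2522). Then |NW| = |W − N| = 15.83.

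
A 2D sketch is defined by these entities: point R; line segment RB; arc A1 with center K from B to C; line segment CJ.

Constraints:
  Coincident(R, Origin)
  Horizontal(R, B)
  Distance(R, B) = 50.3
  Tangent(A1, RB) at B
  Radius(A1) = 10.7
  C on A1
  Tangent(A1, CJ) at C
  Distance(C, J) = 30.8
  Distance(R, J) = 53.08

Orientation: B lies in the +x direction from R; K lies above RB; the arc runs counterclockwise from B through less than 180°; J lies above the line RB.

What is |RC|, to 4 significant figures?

60.54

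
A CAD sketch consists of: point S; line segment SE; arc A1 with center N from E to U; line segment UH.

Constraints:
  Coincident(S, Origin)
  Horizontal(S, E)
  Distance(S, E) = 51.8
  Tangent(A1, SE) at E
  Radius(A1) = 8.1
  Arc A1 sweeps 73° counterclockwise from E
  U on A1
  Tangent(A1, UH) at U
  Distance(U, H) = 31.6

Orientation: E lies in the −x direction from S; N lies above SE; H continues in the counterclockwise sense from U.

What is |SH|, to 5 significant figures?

50.046

On A1, E sits at bearing -90° from N; a 73° counterclockwise sweep puts U at bearing -17°, so U = N + 8.1·(cos -17°, sin -17°) = (-44.054, 5.7318). Since A1 is tangent to UH there, NU ⟂ UH, so UH runs along (−sin -17°, cos -17°); with |UH| = 31.6, H = (-34.815, 35.951). Then |SH| = |H − S| = 50.046.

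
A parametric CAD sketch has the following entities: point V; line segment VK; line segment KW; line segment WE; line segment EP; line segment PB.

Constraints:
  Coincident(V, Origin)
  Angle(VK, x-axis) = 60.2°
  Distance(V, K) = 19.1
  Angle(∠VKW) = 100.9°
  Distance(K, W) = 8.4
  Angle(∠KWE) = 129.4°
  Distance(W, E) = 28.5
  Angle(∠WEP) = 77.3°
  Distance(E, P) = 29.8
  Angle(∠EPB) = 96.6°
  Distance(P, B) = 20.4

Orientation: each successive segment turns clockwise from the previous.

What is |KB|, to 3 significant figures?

21.6

V is at the origin; VK runs at 60.2° with length 19.1, so K = (9.49, 16.6). ∠VKW = 100.9° gives KW at -18.9° from the x-axis; with |KW| = 8.4, W = (17.4, 13.9). ∠KWE = 129.4° gives WE at -69.5° from the x-axis; with |WE| = 28.5, E = (27.4, -12.8). ∠WEP = 77.3° gives EP at -172° from the x-axis; with |EP| = 29.8, P = (-2.10, -16.9). ∠EPB = 96.6° gives PB at 104° from the x-axis; with |PB| = 20.4, B = (-7.18, 2.87). Then |KB| = |B − K| = 21.6.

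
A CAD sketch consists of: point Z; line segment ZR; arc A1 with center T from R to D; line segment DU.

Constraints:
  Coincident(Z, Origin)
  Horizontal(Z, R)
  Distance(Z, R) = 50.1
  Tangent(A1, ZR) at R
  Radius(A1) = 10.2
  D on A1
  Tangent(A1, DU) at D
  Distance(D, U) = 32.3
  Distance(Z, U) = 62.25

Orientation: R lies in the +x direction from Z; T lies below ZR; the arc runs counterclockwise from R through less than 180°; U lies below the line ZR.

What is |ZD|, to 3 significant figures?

41.6

Z is at the origin; Z and R share the same y with |ZR| = 50.1 and R on the +x side, so R = (50.1, 0.00). Tangency of A1 to ZR means the radius TR is perpendicular to ZR, so T = R + (0, -10.2) = (50.1, -10.2). Since TD ⟂ DU (tangency), |TU| = √(10.2² + 32.3²) = 33.9 regardless of where D sits on A1. So U lies on both circle(Z, 62.25) and circle(T, 33.9); the below-ZR intersection is U = (44.4, -43.6). D is the foot of the tangent from U: D = (40.0, -11.6).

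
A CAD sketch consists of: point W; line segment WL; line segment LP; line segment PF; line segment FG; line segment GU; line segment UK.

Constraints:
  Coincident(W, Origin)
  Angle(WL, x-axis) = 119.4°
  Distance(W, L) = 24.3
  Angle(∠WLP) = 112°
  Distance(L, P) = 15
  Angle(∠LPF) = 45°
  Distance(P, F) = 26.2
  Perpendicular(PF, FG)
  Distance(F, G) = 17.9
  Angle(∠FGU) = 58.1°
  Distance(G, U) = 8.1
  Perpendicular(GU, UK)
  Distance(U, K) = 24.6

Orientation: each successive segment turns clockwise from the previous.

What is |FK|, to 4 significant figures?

9.501

∠FGU = 58.1° gives GU at 64.50° from the x-axis; with |GU| = 8.1, U = (-13.95, 12.17). The perpendicularity gives UK at right angles to GU, so UK runs at -25.50°; with |UK| = 24.6, K = (8.252, 1.582). Then |FK| = |K − F| = 9.501.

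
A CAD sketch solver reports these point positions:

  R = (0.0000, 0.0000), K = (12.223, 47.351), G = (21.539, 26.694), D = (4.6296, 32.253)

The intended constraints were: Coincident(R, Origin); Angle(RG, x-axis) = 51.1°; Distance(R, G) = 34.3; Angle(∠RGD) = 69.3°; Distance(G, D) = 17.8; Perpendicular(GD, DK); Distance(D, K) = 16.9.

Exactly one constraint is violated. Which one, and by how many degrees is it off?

Perpendicular(GD, DK) — off by 8.50°.

R = (0.00, 0.00) ✓; RG at 51.10° ✓; |RG| = 34.30 ✓; ∠RGD = 69.30° ✓; |GD| = 17.80 ✓; ∠(GD, DK) = 98.50° ✗; |DK| = 16.90 ✓.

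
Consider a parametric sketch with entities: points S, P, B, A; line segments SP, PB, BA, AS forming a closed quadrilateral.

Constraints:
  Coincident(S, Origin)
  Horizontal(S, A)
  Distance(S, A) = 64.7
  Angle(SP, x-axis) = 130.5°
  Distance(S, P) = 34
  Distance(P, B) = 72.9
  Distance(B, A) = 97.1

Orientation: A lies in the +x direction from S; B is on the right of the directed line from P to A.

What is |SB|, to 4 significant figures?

51.20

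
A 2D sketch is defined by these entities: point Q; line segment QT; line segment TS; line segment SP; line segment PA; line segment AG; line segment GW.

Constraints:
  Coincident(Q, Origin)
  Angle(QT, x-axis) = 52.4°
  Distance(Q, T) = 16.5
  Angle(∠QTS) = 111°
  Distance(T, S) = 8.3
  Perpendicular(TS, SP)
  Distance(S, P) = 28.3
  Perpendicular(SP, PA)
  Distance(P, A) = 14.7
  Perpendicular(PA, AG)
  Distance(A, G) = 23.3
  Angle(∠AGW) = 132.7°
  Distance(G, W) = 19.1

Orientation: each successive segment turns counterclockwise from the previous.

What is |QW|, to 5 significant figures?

27.003

Q is at the origin; QT runs at 52.4° with length 16.5, so T = (10.067, 13.073). ∠QTS = 111.0° gives TS at 121.40° from the x-axis; with |TS| = 8.3, S = (5.7430, 20.157). TS ⟂ SP, so SP runs at -148.60°; with |SP| = 28.3, P = (-18.412, 5.4127). SP is perpendicular to PA, so PA runs at -58.600°; with |PA| = 14.7, A = (-10.754, -7.1345). The perpendicularity gives AG at right angles to PA, so AG runs at 31.400°; with |AG| = 23.3, G = (9.1341, 5.0050). ∠AGW = 132.7° gives GW at 78.700° from the x-axis; with |GW| = 19.1, W = (12.877, 23.735). Then |QW| = |W − Q| = 27.003.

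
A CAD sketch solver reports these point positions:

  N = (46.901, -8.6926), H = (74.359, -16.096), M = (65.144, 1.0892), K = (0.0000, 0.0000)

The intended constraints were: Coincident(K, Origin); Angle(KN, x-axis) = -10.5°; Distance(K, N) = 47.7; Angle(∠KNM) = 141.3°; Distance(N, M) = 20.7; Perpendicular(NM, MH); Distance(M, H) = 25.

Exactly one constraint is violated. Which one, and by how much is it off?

Distance(M, H) = 25 — off by 5.50.

K = (0.00, 0.00) ✓; KN at -10.50° ✓; |KN| = 47.70 ✓; ∠KNM = 141.3° ✓; |NM| = 20.70 ✓; ∠(NM, MH) = 90.00° ✓; |MH| = 19.50 ✗.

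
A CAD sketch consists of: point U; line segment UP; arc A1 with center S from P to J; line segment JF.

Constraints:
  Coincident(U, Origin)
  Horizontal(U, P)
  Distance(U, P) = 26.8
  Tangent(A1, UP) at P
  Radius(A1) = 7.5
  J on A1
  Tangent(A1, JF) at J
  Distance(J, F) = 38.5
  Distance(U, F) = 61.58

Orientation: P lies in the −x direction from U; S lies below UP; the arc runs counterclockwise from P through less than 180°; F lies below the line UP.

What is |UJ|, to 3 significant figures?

34.4

U is at the origin; U and P share the same y with |UP| = 26.8 and P on the −x side, so P = (-26.8, 0.00). The tangent condition forces SP to be normal to UP, so S = P + (0, -7.5) = (-26.8, -7.50). Since SJ ⟂ JF (tangency), |SF| = √(7.5² + 38.5²) = 39.2 regardless of where J sits on A1. So F lies on both circle(U, 61.58) and circle(S, 39.2); the below-UP intersection is F = (-44.6, -42.4). J is the foot of the tangent from F: J = (-34.0, -5.43).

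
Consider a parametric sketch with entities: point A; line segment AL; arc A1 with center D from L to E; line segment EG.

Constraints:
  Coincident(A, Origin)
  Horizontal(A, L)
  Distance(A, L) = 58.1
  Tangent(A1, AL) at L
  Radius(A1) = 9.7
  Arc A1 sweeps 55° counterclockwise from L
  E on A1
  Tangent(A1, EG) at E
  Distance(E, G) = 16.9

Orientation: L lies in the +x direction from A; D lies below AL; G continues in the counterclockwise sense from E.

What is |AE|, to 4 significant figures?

50.32

A is at the origin; A and L share the same y with |AL| = 58.1 and L on the +x side, so L = (58.10, 0.000). Tangency of A1 to AL means the radius DL is perpendicular to AL, so D = L + (0, -9.7) = (58.10, -9.700). On A1, L sits at bearing 90° from D; a 55° counterclockwise sweep puts E at bearing 145°, so E = D + 9.7·(cos 145°, sin 145°) = (50.15, -4.136). Then |AE| = |E − A| = 50.32.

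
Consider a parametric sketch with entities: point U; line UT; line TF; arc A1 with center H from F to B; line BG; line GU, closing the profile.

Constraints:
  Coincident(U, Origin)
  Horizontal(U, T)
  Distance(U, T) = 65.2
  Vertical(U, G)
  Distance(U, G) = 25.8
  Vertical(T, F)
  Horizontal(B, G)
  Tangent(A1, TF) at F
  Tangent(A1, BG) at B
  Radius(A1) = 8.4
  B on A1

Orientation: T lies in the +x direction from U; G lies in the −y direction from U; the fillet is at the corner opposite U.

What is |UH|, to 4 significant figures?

59.41

U is at the origin; U and T share the same y with |UT| = 65.2 and T on the +x side, so T = (65.20, 0.000). UG is vertical with |UG| = 25.8 and G on the −y side, so G = (0.000, -25.80). The virtual corner opposite U is at (65.20, -25.80). The tangent condition forces HF to be normal to TF and since A1 is tangent to BG there, HB ⟂ BG, with radius 8.4, so the center H sits 8.4 in from both sides at H = (56.80, -17.40). Then |UH| = |H − U| = 59.41.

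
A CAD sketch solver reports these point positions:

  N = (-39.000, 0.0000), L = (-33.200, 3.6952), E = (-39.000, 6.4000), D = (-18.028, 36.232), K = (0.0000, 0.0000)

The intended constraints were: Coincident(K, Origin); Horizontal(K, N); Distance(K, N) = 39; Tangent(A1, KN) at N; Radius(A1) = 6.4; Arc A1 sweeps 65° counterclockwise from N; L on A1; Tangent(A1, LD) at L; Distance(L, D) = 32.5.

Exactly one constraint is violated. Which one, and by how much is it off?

Distance(L, D) = 32.5 — off by 3.40.

K = (0.00, 0.00) ✓; K.y = 0.00, N.y = 0.00 ✓; |KN| = 39.00 ✓; ∠(EN, NK) = 90.00° ✓; |EN| = 6.400 ✓; bearing(E→L) − bearing(E→N) = 65.00° ✓; |EL| = 6.400 ✓; ∠(EL, LD) = 90.00° ✓; |LD| = 35.90 ✗.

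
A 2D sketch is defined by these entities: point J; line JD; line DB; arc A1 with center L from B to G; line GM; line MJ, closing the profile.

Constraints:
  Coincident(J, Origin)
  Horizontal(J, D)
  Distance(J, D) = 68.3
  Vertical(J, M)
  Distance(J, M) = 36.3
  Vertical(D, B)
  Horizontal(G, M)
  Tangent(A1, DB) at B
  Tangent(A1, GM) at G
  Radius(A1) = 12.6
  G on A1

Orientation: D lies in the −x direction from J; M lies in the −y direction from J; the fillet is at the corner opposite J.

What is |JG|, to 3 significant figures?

66.5

The virtual corner opposite J is at (-68.3, -36.3). The tangent condition forces LB to be normal to DB and A1 meets GM tangentially, so LG is at right angles to GM, with radius 12.6, so the center L sits 12.6 in from both sides at L = (-55.7, -23.7). That places the tangent points at B = (-68.3, -23.7) on DB and G = (-55.7, -36.3) on GM. Then |JG| = |G − J| = 66.5.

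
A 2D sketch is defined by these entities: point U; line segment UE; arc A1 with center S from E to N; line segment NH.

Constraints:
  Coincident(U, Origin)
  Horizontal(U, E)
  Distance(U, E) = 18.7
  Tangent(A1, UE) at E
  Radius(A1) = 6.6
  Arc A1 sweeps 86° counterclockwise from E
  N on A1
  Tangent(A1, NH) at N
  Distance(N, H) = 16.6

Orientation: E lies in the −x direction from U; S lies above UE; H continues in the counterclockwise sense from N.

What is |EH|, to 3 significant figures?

24.0

U is at the origin; UE is horizontal with |UE| = 18.7 and E on the −x side, so E = (-18.7, 0.00). Tangency of A1 to UE means the radius SE is perpendicular to UE, so S = E + (0, 6.6) = (-18.7, 6.60). On A1, E sits at bearing -90° from S; an 86° counterclockwise sweep puts N at bearing -4°, so N = S + 6.6·(cos -4°, sin -4°) = (-12.1, 6.14). The tangent condition forces SN to be normal to NH, so NH runs along (−sin -4°, cos -4°); with |NH| = 16.6, H = (-11.0, 22.7). Then |EH| = |H − E| = 24.0.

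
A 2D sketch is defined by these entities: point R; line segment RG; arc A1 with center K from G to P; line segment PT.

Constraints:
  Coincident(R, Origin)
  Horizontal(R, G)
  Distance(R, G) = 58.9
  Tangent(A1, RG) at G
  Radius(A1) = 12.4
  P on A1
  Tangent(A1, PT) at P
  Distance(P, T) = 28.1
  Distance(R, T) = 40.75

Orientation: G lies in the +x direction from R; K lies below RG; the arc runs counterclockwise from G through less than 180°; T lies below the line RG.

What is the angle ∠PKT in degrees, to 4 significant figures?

66.19°

R is at the origin; R and G share the same y with |RG| = 58.9 and G on the +x side, so G = (58.90, 0.000). A1 meets RG tangentially, so KG is at right angles to RG, so K = G + (0, -12.4) = (58.90, -12.40). Since KP ⟂ PT (tangency), |KT| = √(12.4² + 28.1²) = 30.71 regardless of where P sits on A1. So T lies on both circle(R, 40.75) and circle(K, 30.71); the below-RG intersection is T = (31.37, -26.01). P is the foot of the tangent from T: P = (49.38, -4.449).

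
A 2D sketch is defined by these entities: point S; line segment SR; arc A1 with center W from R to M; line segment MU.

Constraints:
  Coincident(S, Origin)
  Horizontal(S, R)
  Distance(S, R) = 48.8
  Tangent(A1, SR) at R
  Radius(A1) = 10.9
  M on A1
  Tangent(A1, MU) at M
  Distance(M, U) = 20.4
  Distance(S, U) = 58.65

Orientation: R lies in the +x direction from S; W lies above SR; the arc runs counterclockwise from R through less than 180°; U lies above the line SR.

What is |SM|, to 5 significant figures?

60.461

Checks: |WM| = 10.90 ✓; ∠(WM, MU) = 90.00° ✓; |MU| = 20.40 ✓; |SU| = 58.65 ✓.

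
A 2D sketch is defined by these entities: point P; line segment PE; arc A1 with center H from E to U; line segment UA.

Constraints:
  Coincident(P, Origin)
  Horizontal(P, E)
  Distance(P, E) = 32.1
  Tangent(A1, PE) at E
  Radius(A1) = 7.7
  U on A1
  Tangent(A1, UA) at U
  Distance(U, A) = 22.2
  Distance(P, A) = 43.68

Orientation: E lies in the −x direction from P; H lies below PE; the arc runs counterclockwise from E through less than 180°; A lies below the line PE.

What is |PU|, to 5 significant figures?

40.629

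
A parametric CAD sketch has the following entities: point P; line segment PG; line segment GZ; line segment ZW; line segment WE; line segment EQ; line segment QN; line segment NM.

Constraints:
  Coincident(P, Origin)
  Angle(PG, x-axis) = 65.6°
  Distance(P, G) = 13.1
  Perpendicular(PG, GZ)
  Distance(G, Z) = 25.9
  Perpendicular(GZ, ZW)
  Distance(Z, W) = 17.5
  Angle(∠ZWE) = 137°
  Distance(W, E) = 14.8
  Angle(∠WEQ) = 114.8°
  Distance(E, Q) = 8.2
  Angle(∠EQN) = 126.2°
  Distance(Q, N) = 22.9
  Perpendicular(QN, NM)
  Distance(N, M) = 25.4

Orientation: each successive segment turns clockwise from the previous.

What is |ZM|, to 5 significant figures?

3.9479

P is at the origin; PG runs at 65.6° with length 13.1, so G = (5.4117, 11.930). PG ⟂ GZ, so GZ runs at -24.400°; with |GZ| = 25.9, Z = (28.998, 1.2306). GZ is perpendicular to ZW, so ZW runs at -114.40°; with |ZW| = 17.5, W = (21.769, -14.706). ∠ZWE = 137.0° gives WE at -157.40° from the x-axis; with |WE| = 14.8, E = (8.1055, -20.394). ∠WEQ = 114.8° gives EQ at 137.40° from the x-axis; with |EQ| = 8.2, Q = (2.0695, -14.844). ∠EQN = 126.2° gives QN at 83.600° from the x-axis; with |QN| = 22.9, N = (4.6222, 7.9137). QN ⟂ NM, so NM runs at -6.4000°; with |NM| = 25.4, M = (29.864, 5.0824). Then |ZM| = |M − Z| = 3.9479.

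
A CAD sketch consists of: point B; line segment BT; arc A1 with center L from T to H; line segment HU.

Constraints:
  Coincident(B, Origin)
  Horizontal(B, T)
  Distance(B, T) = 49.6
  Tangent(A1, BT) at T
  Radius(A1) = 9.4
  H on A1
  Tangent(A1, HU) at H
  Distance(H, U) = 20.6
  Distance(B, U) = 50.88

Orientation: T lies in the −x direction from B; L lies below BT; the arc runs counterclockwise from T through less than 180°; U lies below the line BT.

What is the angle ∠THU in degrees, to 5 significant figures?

111.41°

Checks: B.y = 0.00, T.y = 0.00 ✓; |LH| = 9.400 ✓; ∠(LH, HU) = 90.00° ✓; |HU| = 20.60 ✓; |BU| = 50.88 ✓.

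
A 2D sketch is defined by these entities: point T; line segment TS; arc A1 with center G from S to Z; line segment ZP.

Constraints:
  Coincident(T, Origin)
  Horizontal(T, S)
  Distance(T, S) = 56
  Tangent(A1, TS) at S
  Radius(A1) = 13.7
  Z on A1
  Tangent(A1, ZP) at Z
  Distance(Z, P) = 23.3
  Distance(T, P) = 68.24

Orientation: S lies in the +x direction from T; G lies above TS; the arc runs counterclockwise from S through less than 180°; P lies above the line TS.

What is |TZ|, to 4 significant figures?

70.73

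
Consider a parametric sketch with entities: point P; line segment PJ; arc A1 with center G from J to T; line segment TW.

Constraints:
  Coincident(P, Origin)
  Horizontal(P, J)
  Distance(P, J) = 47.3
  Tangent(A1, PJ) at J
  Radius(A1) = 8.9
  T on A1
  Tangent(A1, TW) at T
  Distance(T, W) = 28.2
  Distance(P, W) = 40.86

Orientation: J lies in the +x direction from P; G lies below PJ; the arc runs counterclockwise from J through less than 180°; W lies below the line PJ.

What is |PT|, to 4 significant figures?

39.59

P is at the origin; PJ is horizontal with |PJ| = 47.3 and J on the +x side, so J = (47.30, 0.000). Tangency of A1 to PJ means the radius GJ is perpendicular to PJ, so G = J + (0, -8.9) = (47.30, -8.900). Since GT ⟂ TW (tangency), |GW| = √(8.9² + 28.2²) = 29.57 regardless of where T sits on A1. So W lies on both circle(P, 40.86) and circle(G, 29.57); the below-PJ intersection is W = (27.15, -30.54). T is the foot of the tangent from W: T = (39.26, -5.076).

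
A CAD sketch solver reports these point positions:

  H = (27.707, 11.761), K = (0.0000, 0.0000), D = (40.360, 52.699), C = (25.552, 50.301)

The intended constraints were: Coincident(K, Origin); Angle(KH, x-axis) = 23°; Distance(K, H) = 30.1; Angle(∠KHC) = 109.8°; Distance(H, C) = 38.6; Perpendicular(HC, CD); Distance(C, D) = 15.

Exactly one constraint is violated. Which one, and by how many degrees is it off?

Perpendicular(HC, CD) — off by 6.00°.

K = (0.00, 0.00) ✓; KH at 23.00° ✓; |KH| = 30.10 ✓; ∠KHC = 109.8° ✓; |HC| = 38.60 ✓; ∠(HC, CD) = 84.00° ✗; |CD| = 15.00 ✓.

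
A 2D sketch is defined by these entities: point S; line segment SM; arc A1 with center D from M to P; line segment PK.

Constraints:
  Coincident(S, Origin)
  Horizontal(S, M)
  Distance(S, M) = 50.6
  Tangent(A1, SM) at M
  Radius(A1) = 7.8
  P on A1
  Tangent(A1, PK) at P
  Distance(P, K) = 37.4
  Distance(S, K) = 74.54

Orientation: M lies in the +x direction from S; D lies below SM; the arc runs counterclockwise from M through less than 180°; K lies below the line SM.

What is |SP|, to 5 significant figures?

44.938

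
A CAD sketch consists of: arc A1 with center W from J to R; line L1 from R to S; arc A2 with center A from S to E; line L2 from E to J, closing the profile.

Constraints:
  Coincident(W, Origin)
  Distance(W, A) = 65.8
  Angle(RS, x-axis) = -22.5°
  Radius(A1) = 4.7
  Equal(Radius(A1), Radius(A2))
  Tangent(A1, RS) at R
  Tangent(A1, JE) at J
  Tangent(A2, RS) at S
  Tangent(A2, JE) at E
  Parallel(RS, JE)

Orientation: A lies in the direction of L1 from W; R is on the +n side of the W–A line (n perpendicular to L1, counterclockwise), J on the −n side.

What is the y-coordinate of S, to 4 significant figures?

-20.84

Tangency of A1 to both parallel lines with radius 4.7 puts R and J at W ± 4.7·n: R = (1.799, 4.342), J = (-1.799, -4.342). Equal radii place S and E the same way about A: S = A + 4.7·n = (62.59, -20.84), E = A − 4.7·n = (58.99, -29.52). So S.y = -20.84.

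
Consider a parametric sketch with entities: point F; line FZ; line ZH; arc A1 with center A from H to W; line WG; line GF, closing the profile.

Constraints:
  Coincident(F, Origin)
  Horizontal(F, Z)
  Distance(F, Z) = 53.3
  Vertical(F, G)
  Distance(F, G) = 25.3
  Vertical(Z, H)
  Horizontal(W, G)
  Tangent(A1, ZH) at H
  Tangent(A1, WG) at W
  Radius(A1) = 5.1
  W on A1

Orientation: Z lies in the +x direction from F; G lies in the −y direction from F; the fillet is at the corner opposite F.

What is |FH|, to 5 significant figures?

56.999

F is at the origin; F and Z share the same y with |FZ| = 53.3 and Z on the +x side, so Z = (53.300, 0.0000). F and G share the same x with |FG| = 25.3 and G on the −y side, so G = (0.0000, -25.300). The virtual corner opposite F is at (53.300, -25.300). Since A1 is tangent to ZH there, AH ⟂ ZH and the tangent condition forces AW to be normal to WG, with radius 5.1, so the center A sits 5.1 in from both sides at A = (48.200, -20.200). That places the tangent points at H = (53.300, -20.200) on ZH and W = (48.200, -25.300) on WG. Then |FH| = |H − F| = 56.999.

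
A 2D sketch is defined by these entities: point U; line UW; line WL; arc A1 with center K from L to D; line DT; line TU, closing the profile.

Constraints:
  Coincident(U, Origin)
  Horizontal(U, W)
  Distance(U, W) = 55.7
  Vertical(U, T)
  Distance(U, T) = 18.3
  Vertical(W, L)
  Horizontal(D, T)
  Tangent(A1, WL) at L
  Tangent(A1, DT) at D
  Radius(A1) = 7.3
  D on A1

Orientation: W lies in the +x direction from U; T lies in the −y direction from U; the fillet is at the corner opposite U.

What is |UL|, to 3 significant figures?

56.8

The virtual corner opposite U is at (55.7, -18.3). Since A1 is tangent to WL there, KL ⟂ WL and tangency of A1 to DT means the radius KD is perpendicular to DT, with radius 7.3, so the center K sits 7.3 in from both sides at K = (48.4, -11.0). That places the tangent points at L = (55.7, -11.0) on WL and D = (48.4, -18.3) on DT. Then |UL| = |L − U| = 56.8.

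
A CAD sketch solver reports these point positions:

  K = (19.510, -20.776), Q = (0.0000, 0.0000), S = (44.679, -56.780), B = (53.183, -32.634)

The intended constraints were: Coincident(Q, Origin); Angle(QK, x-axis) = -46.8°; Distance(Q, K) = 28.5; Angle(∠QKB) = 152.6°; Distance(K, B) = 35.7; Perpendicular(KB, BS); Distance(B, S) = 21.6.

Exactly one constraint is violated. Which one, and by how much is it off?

Distance(B, S) = 21.6 — off by 4.00.

Q = (0.00, 0.00) ✓; QK at -46.80° ✓; |QK| = 28.50 ✓; ∠QKB = 152.6° ✓; |KB| = 35.70 ✓; ∠(KB, BS) = 90.00° ✓; |BS| = 25.60 ✗.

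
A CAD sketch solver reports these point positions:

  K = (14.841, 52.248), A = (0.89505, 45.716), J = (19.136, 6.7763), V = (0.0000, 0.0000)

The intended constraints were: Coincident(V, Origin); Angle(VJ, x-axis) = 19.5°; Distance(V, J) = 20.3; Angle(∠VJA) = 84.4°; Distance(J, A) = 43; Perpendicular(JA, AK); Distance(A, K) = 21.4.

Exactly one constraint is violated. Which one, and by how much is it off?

Distance(A, K) = 21.4 — off by 6.00.

V = (0.00, 0.00) ✓; VJ at 19.50° ✓; |VJ| = 20.30 ✓; ∠VJA = 84.40° ✓; |JA| = 43.00 ✓; ∠(JA, AK) = 90.00° ✓; |AK| = 15.40 ✗.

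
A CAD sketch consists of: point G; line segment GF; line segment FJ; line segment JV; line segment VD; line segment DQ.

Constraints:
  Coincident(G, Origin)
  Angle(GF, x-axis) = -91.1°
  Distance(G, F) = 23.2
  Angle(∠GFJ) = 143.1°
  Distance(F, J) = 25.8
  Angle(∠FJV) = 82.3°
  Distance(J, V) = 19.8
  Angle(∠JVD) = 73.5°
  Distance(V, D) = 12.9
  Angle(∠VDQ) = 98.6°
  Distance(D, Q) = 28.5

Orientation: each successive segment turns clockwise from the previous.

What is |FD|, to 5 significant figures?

18.302

G is at the origin; GF runs at -91.1° with length 23.2, so F = (-0.44538, -23.196). ∠GFJ = 143.1° gives FJ at -128.00° from the x-axis; with |FJ| = 25.8, J = (-16.329, -43.526). ∠FJV = 82.3° gives JV at 134.30° from the x-axis; with |JV| = 19.8, V = (-30.158, -29.356). ∠JVD = 73.5° gives VD at 27.800° from the x-axis; with |VD| = 12.9, D = (-18.747, -23.339). Then |FD| = |D − F| = 18.302.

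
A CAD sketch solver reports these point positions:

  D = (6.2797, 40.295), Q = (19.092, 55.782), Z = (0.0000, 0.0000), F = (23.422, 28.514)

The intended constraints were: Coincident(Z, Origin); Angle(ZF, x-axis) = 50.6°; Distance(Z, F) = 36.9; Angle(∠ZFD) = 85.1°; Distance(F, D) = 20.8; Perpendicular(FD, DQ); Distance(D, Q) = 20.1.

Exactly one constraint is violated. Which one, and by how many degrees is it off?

Perpendicular(FD, DQ) — off by 5.10°.

Z = (0.00, 0.00) ✓; ZF at 50.60° ✓; |ZF| = 36.90 ✓; ∠ZFD = 85.10° ✓; |FD| = 20.80 ✓; ∠(FD, DQ) = 95.10° ✗; |DQ| = 20.10 ✓.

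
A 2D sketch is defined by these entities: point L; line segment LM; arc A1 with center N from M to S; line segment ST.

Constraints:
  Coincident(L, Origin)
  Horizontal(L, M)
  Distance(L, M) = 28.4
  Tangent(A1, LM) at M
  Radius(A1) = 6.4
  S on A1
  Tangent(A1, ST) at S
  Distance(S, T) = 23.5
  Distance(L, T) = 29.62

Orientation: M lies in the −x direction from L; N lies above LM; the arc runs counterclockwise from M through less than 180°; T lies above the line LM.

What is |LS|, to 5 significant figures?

22.795

L is at the origin; L and M share the same y with |LM| = 28.4 and M on the −x side, so M = (-28.400, 0.0000). Tangency of A1 to LM means the radius NM is perpendicular to LM, so N = M + (0, 6.4) = (-28.400, 6.4000). Since NS ⟂ ST (tangency), |NT| = √(6.4² + 23.5²) = 24.356 regardless of where S sits on A1. So T lies on both circle(L, 29.62) and circle(N, 24.356); the above-LM intersection is T = (-14.047, 26.077). S is the foot of the tangent from T: S = (-22.420, 4.1197).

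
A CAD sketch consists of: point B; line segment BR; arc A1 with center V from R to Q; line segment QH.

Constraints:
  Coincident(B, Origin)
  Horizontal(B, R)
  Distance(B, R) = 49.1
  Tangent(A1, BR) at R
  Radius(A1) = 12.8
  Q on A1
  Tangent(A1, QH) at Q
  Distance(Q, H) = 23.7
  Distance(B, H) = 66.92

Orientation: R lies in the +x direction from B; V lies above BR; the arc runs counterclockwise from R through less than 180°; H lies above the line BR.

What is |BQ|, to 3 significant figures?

63.5

Checks: B.y = 0.00, R.y = 0.00 ✓; |VQ| = 12.80 ✓; ∠(VQ, QH) = 90.00° ✓; |QH| = 23.70 ✓; |BH| = 66.92 ✓.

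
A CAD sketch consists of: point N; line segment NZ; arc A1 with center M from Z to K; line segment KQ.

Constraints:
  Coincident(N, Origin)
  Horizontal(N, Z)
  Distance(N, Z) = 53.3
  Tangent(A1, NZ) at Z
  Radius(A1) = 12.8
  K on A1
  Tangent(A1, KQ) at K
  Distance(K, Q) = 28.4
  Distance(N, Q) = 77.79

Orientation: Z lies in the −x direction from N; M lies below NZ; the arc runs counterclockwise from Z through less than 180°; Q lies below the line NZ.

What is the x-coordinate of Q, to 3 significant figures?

-65.9

N is at the origin; N and Z share the same y with |NZ| = 53.3 and Z on the −x side, so Z = (-53.3, 0.00). A1 meets NZ tangentially, so MZ is at right angles to NZ, so M = Z + (0, -12.8) = (-53.3, -12.8). Since MK ⟂ KQ (tangency), |MQ| = √(12.8² + 28.4²) = 31.2 regardless of where K sits on A1. So Q lies on both circle(N, 77.79) and circle(M, 31.2); the below-NZ intersection is Q = (-65.9, -41.3). K is the foot of the tangent from Q: K = (-66.1, -12.9).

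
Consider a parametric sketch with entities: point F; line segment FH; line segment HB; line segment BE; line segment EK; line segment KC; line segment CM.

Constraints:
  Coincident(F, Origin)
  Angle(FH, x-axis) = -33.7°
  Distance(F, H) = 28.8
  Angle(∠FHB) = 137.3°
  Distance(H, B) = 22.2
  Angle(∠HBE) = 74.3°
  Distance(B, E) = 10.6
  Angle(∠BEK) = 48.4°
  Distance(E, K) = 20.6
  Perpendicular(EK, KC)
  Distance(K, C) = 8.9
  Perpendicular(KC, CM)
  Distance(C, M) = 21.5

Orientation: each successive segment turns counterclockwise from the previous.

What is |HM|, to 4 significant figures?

27.99

EK is perpendicular to KC, so KC runs at -23.70°; with |KC| = 8.9, C = (41.33, -25.32). KC ⟂ CM, so CM runs at 66.30°; with |CM| = 21.5, M = (49.97, -5.630). Then |HM| = |M − H| = 27.99.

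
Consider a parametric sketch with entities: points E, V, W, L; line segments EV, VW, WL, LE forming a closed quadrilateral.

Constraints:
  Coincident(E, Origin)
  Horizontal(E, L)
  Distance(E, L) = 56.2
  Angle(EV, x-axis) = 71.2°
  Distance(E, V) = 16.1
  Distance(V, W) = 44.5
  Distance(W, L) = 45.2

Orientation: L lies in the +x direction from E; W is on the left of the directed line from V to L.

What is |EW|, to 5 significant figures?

58.587

E is at the origin; E and L share the same y with |EL| = 56.2 and L in +x, so L = (56.2, 0). EV runs at 71.2° with |EV| = 16.1, so V = (5.1885, 15.241). W is determined by |VW| = 44.5 and |WL| = 45.2 together: it lies at the intersection of circle(V, 44.5) and circle(L, 45.2). With |VL| = 53.240, the foot of the radical line on VL is 26.030 from V and the perpendicular offset is √(44.5² − 26.030²) = 36.093. Taking the left-of-VL solution: W = (40.462, 42.371).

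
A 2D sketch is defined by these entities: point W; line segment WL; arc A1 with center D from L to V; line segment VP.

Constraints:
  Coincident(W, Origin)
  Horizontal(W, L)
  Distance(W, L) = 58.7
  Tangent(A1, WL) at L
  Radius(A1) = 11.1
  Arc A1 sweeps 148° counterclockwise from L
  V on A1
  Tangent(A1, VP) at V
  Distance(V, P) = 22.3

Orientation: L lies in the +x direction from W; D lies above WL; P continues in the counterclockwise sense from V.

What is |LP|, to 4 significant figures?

34.86

W is at the origin; W and L share the same y with |WL| = 58.7 and L on the +x side, so L = (58.70, 0.000). Tangency of A1 to WL means the radius DL is perpendicular to WL, so D = L + (0, 11.1) = (58.70, 11.10). On A1, L sits at bearing -90° from D; a 148° counterclockwise sweep puts V at bearing 58°, so V = D + 11.1·(cos 58°, sin 58°) = (64.58, 20.51). The tangent condition forces DV to be normal to VP, so VP runs along (−sin 58°, cos 58°); with |VP| = 22.3, P = (45.67, 32.33). Then |LP| = |P − L| = 34.86.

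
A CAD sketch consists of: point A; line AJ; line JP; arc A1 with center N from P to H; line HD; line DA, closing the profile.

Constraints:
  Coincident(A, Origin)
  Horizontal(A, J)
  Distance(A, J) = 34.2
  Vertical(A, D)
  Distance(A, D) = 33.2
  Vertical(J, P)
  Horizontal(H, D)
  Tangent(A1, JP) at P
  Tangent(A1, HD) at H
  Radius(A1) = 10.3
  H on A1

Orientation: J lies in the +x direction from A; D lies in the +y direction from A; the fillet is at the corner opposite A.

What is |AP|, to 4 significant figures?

41.16

A is at the origin; A and J share the same y with |AJ| = 34.2 and J on the +x side, so J = (34.20, 0.000). AD is vertical with |AD| = 33.2 and D on the +y side, so D = (0.000, 33.20). The virtual corner opposite A is at (34.20, 33.20). Tangency of A1 to JP means the radius NP is perpendicular to JP and tangency of A1 to HD means the radius NH is perpendicular to HD, with radius 10.3, so the center N sits 10.3 in from both sides at N = (23.90, 22.90). That places the tangent points at P = (34.20, 22.90) on JP and H = (23.90, 33.20) on HD. Then |AP| = |P − A| = 41.16.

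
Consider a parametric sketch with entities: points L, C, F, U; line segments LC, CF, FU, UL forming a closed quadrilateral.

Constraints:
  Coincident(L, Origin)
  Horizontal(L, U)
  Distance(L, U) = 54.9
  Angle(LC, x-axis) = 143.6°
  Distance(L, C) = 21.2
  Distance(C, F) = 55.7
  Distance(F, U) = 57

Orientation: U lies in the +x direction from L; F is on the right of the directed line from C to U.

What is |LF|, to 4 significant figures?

37.32

L is at the origin; LU is horizontal with |LU| = 54.9 and U in +x, so U = (54.9, 0). LC runs at 143.6° with |LC| = 21.2, so C = (-17.06, 12.58). F is determined by |CF| = 55.7 and |FU| = 57.0 together: it lies at the intersection of circle(C, 55.7) and circle(U, 57.0). With |CU| = 73.06, the foot of the radical line on CU is 35.52 from C and the perpendicular offset is √(55.7² − 35.52²) = 42.90. Taking the right-of-CU solution: F = (10.54, -35.80).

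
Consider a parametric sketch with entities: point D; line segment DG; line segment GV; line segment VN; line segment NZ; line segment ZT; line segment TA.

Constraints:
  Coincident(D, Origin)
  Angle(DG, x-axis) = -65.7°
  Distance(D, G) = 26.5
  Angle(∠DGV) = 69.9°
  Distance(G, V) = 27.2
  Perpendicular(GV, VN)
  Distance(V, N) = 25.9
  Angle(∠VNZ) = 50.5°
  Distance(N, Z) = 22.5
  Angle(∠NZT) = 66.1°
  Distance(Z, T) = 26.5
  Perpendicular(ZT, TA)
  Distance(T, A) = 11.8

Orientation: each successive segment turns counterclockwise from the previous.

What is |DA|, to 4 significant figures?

33.11

D is at the origin; DG runs at -65.7° with length 26.5, so G = (10.91, -24.15). ∠DGV = 69.9° gives GV at 44.40° from the x-axis; with |GV| = 27.2, V = (30.34, -5.121). The perpendicularity gives VN at right angles to GV, so VN runs at 134.4°; with |VN| = 25.9, N = (12.22, 13.38). ∠VNZ = 50.5° gives NZ at -96.10° from the x-axis; with |NZ| = 22.5, Z = (9.827, -8.989). ∠NZT = 66.1° gives ZT at 17.80° from the x-axis; with |ZT| = 26.5, T = (35.06, -0.8882). The perpendicularity gives TA at right angles to ZT, so TA runs at 107.8°; with |TA| = 11.8, A = (31.45, 10.35). Then |DA| = |A − D| = 33.11.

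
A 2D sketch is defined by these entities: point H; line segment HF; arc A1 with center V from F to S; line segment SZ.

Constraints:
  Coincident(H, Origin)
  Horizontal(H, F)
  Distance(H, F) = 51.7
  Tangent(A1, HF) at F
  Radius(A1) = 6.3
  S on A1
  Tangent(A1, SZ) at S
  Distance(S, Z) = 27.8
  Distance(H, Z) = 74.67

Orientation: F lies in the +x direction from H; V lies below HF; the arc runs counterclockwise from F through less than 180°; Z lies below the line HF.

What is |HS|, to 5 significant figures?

48.883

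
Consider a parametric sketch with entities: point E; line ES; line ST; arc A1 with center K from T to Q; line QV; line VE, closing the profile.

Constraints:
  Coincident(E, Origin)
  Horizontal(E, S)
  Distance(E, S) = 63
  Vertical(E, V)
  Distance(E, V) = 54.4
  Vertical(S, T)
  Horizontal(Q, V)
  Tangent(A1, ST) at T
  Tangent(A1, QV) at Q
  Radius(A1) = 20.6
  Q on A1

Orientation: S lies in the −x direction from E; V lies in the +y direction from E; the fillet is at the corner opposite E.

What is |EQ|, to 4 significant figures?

68.97

The virtual corner opposite E is at (-63.00, 54.40). The tangent condition forces KT to be normal to ST and since A1 is tangent to QV there, KQ ⟂ QV, with radius 20.6, so the center K sits 20.6 in from both sides at K = (-42.40, 33.80). That places the tangent points at T = (-63.00, 33.80) on ST and Q = (-42.40, 54.40) on QV. Then |EQ| = |Q − E| = 68.97.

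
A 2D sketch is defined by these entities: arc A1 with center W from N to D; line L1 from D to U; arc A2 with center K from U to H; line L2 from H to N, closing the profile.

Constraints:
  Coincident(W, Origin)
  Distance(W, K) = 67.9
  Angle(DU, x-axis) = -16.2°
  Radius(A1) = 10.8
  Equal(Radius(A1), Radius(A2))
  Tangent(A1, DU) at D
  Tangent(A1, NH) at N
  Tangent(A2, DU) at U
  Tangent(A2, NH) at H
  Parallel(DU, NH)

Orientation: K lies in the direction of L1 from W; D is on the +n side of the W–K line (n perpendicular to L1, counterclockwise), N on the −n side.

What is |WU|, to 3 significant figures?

68.8

The slot axis is L1's direction at -16.2°, so u = (cos -16.2°, sin -16.2°) = (0.960, -0.279) and n = (−sin -16.2°, cos -16.2°) = (0.279, 0.960). W is at the origin and K lies 67.9 along u from W, so K = 67.9·u = (65.2, -18.9). Tangency of A1 to both parallel lines with radius 10.8 puts D and N at W ± 10.8·n: D = (3.01, 10.4), N = (-3.01, -10.4). Equal radii place U and H the same way about K: U = K + 10.8·n = (68.2, -8.57), H = K − 10.8·n = (62.2, -29.3). Then |WU| = |U − W| = 68.8.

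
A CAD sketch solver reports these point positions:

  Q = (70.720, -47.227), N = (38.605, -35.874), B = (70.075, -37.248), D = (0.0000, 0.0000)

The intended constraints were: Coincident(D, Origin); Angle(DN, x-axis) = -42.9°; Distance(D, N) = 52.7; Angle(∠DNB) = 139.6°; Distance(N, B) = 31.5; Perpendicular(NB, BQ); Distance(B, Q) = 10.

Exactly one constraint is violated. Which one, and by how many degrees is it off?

Perpendicular(NB, BQ) — off by 6.20°.

D = (0.00, 0.00) ✓; DN at -42.90° ✓; |DN| = 52.70 ✓; ∠DNB = 139.6° ✓; |NB| = 31.50 ✓; ∠(NB, BQ) = 83.80° ✗; |BQ| = 10.00 ✓.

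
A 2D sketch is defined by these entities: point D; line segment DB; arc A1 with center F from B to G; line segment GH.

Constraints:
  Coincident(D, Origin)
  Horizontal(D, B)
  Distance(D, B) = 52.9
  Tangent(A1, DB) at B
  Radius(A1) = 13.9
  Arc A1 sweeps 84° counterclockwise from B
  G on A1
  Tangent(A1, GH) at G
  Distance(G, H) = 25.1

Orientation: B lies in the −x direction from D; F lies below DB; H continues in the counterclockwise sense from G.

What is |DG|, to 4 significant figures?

67.87

D is at the origin; DB is horizontal with |DB| = 52.9 and B on the −x side, so B = (-52.90, 0.000). A1 meets DB tangentially, so FB is at right angles to DB, so F = B + (0, -13.9) = (-52.90, -13.90). On A1, B sits at bearing 90° from F; an 84° counterclockwise sweep puts G at bearing 174°, so G = F + 13.9·(cos 174°, sin 174°) = (-66.72, -12.45). Then |DG| = |G − D| = 67.87.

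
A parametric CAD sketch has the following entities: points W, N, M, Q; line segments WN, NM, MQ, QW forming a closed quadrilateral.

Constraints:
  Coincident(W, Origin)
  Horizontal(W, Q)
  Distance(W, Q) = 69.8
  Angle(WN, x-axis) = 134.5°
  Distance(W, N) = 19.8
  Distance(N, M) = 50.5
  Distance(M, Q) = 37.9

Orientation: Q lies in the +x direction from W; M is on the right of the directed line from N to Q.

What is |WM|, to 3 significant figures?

33.0

Checks: |NM| = 50.50 ✓; |MQ| = 37.90 ✓.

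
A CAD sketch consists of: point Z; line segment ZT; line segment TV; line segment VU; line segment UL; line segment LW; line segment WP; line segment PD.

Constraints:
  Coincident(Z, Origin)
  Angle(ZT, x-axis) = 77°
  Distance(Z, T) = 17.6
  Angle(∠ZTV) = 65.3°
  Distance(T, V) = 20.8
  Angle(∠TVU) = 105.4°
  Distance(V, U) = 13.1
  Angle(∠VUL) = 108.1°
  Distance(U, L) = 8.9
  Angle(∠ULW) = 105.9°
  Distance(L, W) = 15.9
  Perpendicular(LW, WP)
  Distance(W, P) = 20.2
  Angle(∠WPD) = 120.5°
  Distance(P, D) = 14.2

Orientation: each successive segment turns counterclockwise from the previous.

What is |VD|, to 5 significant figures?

12.466

LW ⟂ WP, so WP runs at 142.30°; with |WP| = 20.2, P = (-15.250, 21.486). ∠WPD = 120.5° gives PD at -158.20° from the x-axis; with |PD| = 14.2, D = (-28.434, 16.213). Then |VD| = |D − V| = 12.466.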